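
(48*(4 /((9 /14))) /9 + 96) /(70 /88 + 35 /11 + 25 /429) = 1995136 /62325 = 32.01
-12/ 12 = -1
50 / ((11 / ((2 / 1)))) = 100 / 11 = 9.09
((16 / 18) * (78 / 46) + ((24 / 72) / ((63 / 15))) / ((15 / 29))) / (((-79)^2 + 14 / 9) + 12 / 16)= 28876 / 108558597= 0.00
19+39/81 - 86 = -1796/27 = -66.52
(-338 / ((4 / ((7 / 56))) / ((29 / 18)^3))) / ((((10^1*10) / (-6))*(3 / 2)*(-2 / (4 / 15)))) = -4121741 / 17496000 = -0.24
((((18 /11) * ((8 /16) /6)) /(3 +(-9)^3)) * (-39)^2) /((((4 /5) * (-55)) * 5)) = 1521 /1171280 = 0.00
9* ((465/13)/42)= 1395/182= 7.66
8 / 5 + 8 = 48 / 5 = 9.60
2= 2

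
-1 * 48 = -48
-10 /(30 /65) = -65 /3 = -21.67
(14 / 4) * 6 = 21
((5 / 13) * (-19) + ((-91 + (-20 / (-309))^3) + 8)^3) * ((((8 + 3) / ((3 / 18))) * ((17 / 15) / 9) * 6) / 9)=-142792973118749050578593772635272 / 45071647763180842078216695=-3168132.97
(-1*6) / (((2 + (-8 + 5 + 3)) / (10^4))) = -30000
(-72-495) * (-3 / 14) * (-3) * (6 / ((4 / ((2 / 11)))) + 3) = -13122 / 11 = -1192.91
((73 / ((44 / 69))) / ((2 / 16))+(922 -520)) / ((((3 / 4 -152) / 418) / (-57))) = 125593344 / 605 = 207592.30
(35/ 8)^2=1225/ 64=19.14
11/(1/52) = 572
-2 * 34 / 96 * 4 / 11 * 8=-2.06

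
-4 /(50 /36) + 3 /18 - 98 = -100.71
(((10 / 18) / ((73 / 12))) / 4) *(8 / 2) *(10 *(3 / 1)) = 200 / 73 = 2.74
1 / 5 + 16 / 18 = 49 / 45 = 1.09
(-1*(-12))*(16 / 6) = 32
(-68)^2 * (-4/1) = -18496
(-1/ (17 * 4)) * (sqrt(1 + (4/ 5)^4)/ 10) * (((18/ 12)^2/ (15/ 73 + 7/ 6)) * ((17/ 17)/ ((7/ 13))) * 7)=-25623 * sqrt(881)/ 20434000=-0.04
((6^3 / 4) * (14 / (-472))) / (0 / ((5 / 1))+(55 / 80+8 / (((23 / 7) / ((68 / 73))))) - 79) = 120888 / 5739461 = 0.02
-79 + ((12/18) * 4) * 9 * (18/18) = -55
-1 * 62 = -62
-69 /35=-1.97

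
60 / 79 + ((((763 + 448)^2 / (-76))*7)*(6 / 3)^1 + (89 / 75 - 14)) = -60826672397 / 225150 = -270160.66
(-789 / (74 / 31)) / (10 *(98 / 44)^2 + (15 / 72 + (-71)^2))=-35514468 / 546997973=-0.06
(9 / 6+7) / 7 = 17 / 14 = 1.21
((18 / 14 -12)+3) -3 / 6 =-115 / 14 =-8.21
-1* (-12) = 12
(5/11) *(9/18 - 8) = -75/22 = -3.41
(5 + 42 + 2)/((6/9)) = 147/2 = 73.50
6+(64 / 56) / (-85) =3562 / 595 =5.99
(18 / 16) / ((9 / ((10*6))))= 15 / 2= 7.50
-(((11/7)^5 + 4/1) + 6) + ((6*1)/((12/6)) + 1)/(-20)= -19.78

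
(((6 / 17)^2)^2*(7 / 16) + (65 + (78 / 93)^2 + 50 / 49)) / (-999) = -262446257102 / 3928987448631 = -0.07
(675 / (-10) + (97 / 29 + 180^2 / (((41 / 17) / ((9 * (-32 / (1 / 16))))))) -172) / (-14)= 147209572777 / 33292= 4421770.18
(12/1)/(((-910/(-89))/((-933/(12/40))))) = -332148/91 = -3649.98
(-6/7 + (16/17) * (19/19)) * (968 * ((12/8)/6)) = 20.34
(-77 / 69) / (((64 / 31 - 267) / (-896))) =-2138752 / 566697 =-3.77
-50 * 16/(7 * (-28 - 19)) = 800/329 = 2.43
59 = 59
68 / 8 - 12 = -7 / 2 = -3.50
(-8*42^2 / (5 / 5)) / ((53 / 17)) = -239904 / 53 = -4526.49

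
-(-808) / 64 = 101 / 8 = 12.62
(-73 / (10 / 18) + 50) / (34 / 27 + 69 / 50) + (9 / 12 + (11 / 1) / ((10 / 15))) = -193713 / 14252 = -13.59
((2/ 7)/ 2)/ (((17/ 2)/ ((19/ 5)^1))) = 38/ 595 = 0.06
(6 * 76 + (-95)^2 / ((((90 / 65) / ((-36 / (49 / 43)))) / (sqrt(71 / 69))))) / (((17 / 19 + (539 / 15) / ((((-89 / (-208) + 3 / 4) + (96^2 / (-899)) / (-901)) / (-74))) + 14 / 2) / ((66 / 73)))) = -78118962368040 / 422168588396627 + 576181596743717250 * sqrt(4899) / 475783999122998629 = 84.58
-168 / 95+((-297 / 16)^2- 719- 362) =-738.20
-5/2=-2.50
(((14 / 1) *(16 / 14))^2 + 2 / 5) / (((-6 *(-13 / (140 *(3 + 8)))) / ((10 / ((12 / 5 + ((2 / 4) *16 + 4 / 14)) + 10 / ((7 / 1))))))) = 4178.75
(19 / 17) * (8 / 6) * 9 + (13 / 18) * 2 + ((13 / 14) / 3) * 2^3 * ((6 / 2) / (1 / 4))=44.57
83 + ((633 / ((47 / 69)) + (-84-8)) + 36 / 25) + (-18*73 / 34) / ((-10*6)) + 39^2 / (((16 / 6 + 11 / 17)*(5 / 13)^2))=321615237 / 79900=4025.22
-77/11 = -7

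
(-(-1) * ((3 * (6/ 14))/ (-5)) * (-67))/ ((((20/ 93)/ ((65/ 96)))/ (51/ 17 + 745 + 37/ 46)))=1674089001/ 41216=40617.45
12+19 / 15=13.27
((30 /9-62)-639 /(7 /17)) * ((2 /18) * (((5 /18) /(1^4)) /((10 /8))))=-67642 /1701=-39.77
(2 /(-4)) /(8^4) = -1 /8192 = -0.00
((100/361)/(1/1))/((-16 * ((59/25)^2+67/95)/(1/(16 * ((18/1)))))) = -15625/1630962432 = -0.00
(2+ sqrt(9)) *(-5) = -25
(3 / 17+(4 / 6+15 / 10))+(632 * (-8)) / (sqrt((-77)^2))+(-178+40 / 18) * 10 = -42908687 / 23562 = -1821.10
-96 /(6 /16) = -256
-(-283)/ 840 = 283/ 840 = 0.34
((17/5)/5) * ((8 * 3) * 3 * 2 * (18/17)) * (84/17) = 217728/425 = 512.30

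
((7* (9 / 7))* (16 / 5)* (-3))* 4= -1728 / 5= -345.60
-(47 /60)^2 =-2209 /3600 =-0.61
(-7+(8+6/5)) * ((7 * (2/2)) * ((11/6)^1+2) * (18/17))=5313/85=62.51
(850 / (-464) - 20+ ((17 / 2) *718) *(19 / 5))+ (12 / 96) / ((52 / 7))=1397589363 / 60320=23169.58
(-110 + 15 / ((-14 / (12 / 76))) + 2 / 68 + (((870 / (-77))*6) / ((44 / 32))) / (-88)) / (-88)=164883773 / 132413204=1.25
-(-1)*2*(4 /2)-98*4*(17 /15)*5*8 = -53300 /3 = -17766.67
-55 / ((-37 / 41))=2255 / 37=60.95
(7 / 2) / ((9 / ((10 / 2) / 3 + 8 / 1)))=203 / 54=3.76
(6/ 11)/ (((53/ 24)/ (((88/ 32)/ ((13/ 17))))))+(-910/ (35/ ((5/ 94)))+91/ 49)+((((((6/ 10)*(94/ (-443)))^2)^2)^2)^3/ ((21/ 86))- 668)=-29395066930121314081822985774608047508216514702511537816474767035853335093568735796237404/ 44094523443248460834196079124387454866957379197995800240559391727845728397369384765625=-666.64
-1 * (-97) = 97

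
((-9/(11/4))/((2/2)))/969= -12/3553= -0.00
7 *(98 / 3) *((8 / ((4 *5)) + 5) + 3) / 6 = 4802 / 15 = 320.13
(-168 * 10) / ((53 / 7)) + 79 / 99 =-1160053 / 5247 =-221.09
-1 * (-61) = 61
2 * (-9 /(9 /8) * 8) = -128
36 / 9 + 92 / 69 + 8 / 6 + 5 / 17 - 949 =-48044 / 51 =-942.04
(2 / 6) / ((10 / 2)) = 1 / 15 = 0.07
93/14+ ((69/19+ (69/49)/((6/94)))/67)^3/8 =3227891695447267/485404107153266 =6.65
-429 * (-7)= 3003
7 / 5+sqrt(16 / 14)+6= 2 * sqrt(14) / 7+37 / 5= 8.47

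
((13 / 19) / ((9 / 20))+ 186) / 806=16033 / 68913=0.23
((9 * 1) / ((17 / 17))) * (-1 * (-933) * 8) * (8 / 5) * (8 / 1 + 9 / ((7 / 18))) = 117154944 / 35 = 3347284.11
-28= -28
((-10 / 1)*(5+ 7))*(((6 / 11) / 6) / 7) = -120 / 77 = -1.56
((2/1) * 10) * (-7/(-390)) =14/39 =0.36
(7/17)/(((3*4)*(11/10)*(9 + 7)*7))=5/17952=0.00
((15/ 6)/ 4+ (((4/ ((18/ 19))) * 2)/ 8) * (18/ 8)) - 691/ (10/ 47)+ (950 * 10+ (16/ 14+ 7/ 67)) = 29343207/ 4690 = 6256.55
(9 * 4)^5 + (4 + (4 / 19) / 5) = 5744287104 / 95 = 60466180.04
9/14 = 0.64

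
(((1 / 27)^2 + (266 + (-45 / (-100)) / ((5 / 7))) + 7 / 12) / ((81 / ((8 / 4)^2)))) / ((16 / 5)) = 1217497 / 295245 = 4.12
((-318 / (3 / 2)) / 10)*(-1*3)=318 / 5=63.60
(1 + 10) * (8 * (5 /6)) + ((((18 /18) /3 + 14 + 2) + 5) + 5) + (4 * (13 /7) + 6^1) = 2375 /21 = 113.10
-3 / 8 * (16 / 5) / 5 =-6 / 25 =-0.24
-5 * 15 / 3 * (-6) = 150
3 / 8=0.38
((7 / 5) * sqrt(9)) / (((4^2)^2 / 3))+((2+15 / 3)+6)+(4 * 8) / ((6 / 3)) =37183 / 1280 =29.05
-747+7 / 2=-1487 / 2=-743.50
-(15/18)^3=-125/216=-0.58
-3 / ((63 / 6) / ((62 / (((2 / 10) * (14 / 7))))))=-310 / 7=-44.29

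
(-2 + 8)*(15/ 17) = 90/ 17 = 5.29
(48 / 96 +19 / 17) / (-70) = -11 / 476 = -0.02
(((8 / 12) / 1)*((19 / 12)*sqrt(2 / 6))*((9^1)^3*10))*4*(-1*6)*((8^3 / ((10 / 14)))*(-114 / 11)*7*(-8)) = -44356516140.13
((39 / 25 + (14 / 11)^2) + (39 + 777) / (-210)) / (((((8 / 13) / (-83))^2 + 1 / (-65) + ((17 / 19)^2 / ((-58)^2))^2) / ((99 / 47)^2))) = 692926333229154383118864 / 3391659462695302608635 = 204.30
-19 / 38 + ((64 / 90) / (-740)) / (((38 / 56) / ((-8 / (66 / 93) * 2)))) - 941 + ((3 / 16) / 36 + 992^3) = 976190546.54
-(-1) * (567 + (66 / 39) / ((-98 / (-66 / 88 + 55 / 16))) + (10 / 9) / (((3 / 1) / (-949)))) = 59294477 / 275184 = 215.47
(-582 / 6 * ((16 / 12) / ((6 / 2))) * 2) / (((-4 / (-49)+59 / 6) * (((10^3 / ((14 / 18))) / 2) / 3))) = -133084 / 3279375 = -0.04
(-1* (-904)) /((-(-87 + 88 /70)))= 31640 /3001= 10.54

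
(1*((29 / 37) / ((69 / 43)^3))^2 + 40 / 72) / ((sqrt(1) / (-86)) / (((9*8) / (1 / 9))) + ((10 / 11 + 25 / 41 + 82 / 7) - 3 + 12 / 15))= 949106100858824105120 / 17702277855082078129191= 0.05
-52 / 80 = -13 / 20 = -0.65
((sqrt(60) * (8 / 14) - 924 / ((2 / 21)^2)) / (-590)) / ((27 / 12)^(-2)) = 8251551 / 9440 - 81 * sqrt(15) / 8260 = 874.07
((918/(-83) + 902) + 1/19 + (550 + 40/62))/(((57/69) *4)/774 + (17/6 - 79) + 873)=1254637517670/693476907761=1.81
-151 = -151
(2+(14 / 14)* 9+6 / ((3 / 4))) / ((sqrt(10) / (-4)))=-24.03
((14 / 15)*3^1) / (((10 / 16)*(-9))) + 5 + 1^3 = 1238 / 225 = 5.50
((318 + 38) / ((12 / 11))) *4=3916 / 3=1305.33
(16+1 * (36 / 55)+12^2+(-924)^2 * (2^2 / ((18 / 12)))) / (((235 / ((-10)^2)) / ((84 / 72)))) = 1753210424 / 1551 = 1130374.23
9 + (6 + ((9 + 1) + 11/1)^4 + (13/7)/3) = 4084429/21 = 194496.62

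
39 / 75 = 13 / 25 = 0.52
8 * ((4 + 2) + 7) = 104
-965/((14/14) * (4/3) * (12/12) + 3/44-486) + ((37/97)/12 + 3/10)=864871877/372287940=2.32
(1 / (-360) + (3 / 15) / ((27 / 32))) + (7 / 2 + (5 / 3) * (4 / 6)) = 5233 / 1080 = 4.85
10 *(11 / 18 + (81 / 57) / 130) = 13828 / 2223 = 6.22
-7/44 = -0.16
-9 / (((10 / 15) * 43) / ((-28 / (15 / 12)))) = 1512 / 215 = 7.03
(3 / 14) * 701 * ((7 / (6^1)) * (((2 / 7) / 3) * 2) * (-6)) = -1402 / 7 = -200.29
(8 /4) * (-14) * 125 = -3500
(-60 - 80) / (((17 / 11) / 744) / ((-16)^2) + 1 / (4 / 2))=-293314560 / 1047569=-280.00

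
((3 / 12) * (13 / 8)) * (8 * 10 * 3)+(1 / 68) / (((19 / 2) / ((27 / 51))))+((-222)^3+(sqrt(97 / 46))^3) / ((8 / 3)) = -22528450086 / 5491+291 * sqrt(4462) / 16928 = -4102794.35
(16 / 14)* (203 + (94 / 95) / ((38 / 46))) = 233.37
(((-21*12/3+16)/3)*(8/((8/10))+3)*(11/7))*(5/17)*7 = -2860/3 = -953.33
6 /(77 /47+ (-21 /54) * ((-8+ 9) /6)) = 30456 /7987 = 3.81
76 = 76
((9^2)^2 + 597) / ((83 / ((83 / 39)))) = 2386 / 13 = 183.54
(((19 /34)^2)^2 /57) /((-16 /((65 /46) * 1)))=-445835 /2950629888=-0.00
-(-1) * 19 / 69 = 19 / 69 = 0.28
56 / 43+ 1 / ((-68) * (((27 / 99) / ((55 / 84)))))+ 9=7565233 / 736848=10.27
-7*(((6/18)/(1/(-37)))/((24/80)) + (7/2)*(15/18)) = 9625/36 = 267.36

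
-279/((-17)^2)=-279/289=-0.97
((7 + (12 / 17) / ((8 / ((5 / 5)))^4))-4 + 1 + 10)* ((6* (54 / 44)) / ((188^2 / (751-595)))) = 769895685 / 1691987968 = 0.46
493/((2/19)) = 9367/2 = 4683.50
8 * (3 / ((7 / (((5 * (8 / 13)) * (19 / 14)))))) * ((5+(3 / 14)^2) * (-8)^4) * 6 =55416913920 / 31213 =1775443.37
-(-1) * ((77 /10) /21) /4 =11 /120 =0.09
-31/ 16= -1.94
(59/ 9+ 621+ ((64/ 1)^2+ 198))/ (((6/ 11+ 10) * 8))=243617/ 4176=58.34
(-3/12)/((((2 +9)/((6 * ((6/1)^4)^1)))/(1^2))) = -1944/11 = -176.73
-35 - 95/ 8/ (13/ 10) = -2295/ 52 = -44.13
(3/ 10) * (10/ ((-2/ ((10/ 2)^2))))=-75/ 2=-37.50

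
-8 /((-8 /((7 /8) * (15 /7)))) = 15 /8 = 1.88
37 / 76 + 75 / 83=8771 / 6308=1.39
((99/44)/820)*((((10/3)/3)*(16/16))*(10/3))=5/492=0.01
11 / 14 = 0.79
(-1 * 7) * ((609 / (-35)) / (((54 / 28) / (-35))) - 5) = -19579 / 9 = -2175.44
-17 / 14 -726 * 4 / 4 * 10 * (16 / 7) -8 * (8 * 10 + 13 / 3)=-103621 / 6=-17270.17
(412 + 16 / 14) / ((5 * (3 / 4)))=3856 / 35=110.17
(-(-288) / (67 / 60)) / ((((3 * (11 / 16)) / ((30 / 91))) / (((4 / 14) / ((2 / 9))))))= 24883200 / 469469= 53.00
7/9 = 0.78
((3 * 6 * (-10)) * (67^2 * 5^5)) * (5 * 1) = -12625312500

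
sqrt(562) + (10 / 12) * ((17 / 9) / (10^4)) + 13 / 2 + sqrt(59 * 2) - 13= -701983 / 108000 + sqrt(118) + sqrt(562)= 28.07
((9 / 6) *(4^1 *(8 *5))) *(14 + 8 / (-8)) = 3120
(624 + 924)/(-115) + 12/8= -2751/230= -11.96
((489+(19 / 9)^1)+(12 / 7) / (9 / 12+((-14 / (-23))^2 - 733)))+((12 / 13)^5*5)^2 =750727181264254532972 / 1494468628879777551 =502.34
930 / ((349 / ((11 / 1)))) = 29.31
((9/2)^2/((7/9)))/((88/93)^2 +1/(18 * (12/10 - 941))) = 3291973731/113202922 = 29.08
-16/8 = -2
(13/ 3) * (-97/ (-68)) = 1261/ 204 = 6.18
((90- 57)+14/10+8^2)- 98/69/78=1323727/13455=98.38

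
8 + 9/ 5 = 49/ 5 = 9.80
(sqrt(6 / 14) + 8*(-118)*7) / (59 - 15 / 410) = -541856 / 4835 + 82*sqrt(21) / 33845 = -112.06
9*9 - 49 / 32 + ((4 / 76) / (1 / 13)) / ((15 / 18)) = 244081 / 3040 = 80.29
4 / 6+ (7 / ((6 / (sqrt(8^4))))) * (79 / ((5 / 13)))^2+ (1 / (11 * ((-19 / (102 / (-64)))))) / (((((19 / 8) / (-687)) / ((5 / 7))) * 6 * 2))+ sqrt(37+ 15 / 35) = sqrt(1834) / 7+ 105076812272567 / 33356400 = 3150130.60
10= 10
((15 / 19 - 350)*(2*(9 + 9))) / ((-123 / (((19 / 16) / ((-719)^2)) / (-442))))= -19905 / 37473468968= -0.00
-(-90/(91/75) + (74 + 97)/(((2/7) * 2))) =-81927/364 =-225.07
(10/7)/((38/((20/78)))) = 50/5187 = 0.01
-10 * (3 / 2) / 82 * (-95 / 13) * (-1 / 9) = -475 / 3198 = -0.15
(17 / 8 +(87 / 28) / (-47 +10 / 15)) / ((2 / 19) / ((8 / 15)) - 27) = -304361 / 3964002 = -0.08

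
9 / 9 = 1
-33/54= -11/18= -0.61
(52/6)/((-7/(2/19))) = -52/399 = -0.13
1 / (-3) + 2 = 1.67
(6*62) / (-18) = -62 / 3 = -20.67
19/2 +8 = 35/2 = 17.50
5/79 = 0.06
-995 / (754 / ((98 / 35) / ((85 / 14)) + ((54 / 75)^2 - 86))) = 89882529 / 801125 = 112.20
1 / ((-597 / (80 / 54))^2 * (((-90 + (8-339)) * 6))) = -800 / 328155389343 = -0.00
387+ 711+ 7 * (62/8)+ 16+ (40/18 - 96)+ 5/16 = 154769/144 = 1074.78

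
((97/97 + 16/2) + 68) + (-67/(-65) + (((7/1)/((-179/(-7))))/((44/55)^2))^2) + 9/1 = 46499060497/533162240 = 87.21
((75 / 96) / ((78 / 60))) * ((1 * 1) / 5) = 25 / 208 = 0.12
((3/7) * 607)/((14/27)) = 49167/98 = 501.70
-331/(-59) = 331/59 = 5.61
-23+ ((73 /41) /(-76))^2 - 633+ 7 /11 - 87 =-79287359077 /106804016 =-742.36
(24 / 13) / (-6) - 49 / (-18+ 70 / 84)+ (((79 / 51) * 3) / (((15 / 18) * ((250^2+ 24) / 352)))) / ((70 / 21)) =2067000482 / 808655575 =2.56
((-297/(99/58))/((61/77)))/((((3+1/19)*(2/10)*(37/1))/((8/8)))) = -21945/2257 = -9.72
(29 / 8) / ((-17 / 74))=-1073 / 68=-15.78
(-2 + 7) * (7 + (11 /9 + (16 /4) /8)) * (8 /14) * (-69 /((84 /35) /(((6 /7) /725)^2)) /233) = -7222 /1680296975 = -0.00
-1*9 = -9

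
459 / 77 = 5.96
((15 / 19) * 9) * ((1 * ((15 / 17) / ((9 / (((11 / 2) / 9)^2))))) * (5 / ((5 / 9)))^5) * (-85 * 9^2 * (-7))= 56266315875 / 76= 740346261.51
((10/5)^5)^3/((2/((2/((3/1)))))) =32768/3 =10922.67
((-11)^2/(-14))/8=-121/112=-1.08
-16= -16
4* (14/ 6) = 28/ 3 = 9.33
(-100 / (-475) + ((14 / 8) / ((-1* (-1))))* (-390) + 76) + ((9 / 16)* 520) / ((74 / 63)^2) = -82046129 / 208088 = -394.29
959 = 959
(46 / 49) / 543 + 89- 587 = -13250240 / 26607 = -498.00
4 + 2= 6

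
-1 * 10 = -10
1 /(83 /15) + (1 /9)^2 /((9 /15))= 4060 /20169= 0.20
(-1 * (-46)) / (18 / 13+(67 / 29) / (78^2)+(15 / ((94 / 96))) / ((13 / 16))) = 2.27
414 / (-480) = -69 / 80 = -0.86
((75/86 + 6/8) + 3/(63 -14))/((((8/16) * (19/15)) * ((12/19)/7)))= 70935/2408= 29.46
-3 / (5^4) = -3 / 625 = -0.00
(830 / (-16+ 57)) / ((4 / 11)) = 4565 / 82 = 55.67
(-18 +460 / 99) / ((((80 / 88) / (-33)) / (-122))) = -887062 / 15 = -59137.47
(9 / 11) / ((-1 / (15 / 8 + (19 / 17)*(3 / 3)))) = -333 / 136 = -2.45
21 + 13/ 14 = 307/ 14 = 21.93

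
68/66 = 34/33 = 1.03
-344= -344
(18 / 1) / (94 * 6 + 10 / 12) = 108 / 3389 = 0.03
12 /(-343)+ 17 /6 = 5759 /2058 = 2.80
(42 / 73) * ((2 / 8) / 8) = 21 / 1168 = 0.02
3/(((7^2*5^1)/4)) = 12/245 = 0.05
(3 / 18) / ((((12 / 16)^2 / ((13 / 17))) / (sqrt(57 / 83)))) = 104 * sqrt(4731) / 38097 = 0.19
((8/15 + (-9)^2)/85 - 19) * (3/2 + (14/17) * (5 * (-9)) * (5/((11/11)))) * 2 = 47913166/7225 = 6631.58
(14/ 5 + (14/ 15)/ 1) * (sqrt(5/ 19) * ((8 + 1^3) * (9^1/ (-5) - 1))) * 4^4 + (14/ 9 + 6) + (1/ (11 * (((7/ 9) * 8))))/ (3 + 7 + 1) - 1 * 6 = 94945/ 60984 - 602112 * sqrt(95)/ 475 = -12353.52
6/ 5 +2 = 16/ 5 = 3.20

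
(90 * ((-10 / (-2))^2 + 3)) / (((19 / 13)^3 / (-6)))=-33218640 / 6859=-4843.07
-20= -20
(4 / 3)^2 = 16 / 9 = 1.78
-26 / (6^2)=-13 / 18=-0.72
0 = 0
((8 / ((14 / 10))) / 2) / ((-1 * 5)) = -4 / 7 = -0.57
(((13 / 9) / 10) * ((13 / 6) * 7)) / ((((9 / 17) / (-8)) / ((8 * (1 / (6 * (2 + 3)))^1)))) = -160888 / 18225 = -8.83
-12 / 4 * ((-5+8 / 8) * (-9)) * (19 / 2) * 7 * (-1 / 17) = 7182 / 17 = 422.47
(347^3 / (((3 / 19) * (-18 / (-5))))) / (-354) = -3969282685 / 19116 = -207641.91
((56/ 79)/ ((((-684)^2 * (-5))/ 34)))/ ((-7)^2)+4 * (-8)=-2587243697/ 80851365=-32.00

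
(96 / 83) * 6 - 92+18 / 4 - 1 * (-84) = 571 / 166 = 3.44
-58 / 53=-1.09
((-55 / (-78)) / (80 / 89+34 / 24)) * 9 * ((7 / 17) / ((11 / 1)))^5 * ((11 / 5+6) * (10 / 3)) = 3679724580 / 668317473608213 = 0.00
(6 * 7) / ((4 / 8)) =84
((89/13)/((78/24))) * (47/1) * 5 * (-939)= -464832.78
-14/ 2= -7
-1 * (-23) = 23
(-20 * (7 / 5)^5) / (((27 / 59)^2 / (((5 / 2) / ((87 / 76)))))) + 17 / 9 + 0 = -8877810509 / 7927875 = -1119.82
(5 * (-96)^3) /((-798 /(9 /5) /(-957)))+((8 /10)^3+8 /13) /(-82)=-84616317049828 /8861125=-9549161.88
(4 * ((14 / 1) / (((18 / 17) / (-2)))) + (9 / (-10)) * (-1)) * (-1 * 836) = 3945502 / 45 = 87677.82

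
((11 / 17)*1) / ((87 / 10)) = 110 / 1479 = 0.07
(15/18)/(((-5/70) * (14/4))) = -10/3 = -3.33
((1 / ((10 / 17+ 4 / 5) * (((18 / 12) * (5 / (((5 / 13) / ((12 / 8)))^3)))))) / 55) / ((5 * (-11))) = -680 / 1270435023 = -0.00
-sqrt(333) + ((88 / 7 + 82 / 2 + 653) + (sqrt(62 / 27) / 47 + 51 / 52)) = 689.34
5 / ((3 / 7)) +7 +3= 65 / 3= 21.67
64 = 64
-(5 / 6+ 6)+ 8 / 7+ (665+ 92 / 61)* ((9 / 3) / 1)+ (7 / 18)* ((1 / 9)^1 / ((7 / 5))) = 68961808 / 34587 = 1993.86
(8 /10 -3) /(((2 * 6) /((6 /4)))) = -11 /40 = -0.28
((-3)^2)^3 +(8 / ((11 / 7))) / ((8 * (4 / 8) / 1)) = 730.27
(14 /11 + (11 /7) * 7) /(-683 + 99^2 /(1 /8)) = 27 /170995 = 0.00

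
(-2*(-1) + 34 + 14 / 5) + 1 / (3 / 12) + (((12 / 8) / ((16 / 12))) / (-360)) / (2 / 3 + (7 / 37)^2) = 39508853 / 923200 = 42.80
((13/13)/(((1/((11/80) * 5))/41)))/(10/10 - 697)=-451/11136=-0.04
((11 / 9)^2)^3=1771561 / 531441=3.33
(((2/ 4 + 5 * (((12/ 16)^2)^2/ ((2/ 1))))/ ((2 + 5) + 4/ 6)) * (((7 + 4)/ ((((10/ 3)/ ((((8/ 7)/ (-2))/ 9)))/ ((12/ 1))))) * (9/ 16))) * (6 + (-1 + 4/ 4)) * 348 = -51238737/ 103040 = -497.27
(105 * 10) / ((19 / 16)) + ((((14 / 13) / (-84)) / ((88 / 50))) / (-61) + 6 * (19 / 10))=17812298591 / 19888440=895.61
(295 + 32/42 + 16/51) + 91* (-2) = 13575/119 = 114.08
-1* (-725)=725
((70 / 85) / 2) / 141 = 7 / 2397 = 0.00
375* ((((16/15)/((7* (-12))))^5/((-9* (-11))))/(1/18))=-2048/90973349775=-0.00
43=43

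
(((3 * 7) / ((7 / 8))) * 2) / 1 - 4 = 44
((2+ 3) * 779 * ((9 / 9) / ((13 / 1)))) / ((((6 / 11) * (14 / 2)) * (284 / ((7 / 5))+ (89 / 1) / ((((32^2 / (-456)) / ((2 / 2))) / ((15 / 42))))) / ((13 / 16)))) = 68552 / 202893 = 0.34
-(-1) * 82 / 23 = 82 / 23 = 3.57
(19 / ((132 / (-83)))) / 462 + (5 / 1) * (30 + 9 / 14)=9342043 / 60984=153.19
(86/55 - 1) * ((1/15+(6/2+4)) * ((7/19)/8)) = 0.18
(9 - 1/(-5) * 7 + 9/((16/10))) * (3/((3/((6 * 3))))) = 5769/20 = 288.45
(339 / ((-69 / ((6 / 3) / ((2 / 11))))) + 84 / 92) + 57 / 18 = -6895 / 138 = -49.96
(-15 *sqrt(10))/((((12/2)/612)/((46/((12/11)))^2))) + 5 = 5 -5440765 *sqrt(10)/2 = -8602599.81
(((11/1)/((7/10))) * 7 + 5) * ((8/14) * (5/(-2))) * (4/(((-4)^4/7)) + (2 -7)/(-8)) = -27025/224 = -120.65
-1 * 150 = -150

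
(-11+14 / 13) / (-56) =129 / 728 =0.18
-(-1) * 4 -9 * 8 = -68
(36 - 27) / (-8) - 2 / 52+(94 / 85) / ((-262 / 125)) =-391667 / 231608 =-1.69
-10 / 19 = -0.53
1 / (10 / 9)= 9 / 10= 0.90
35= 35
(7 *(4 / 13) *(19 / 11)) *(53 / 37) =28196 / 5291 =5.33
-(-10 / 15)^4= -16 / 81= -0.20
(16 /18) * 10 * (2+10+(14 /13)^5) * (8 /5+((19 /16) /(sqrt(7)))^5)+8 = 15455005225825 * sqrt(7) /18779037548544+665880616 /3341637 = 201.45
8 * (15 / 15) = 8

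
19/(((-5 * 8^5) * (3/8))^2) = 19/3774873600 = 0.00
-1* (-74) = 74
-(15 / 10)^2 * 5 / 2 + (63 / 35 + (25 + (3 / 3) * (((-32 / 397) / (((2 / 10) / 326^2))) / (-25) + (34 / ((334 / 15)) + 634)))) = 1257011769 / 530392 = 2369.97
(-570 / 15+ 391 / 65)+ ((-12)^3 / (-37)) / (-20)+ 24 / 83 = -6793017 / 199615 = -34.03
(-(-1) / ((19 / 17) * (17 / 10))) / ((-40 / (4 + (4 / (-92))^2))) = -2117 / 40204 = -0.05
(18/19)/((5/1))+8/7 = 886/665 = 1.33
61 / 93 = 0.66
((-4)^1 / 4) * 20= -20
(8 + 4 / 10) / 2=21 / 5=4.20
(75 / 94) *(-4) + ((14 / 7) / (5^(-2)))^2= 117350 / 47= 2496.81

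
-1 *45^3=-91125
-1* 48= -48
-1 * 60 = -60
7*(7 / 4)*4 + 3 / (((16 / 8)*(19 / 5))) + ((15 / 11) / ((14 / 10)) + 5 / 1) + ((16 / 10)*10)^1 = 208825 / 2926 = 71.37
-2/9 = -0.22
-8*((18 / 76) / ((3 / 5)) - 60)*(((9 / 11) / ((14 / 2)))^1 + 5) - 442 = 2922994 / 1463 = 1997.95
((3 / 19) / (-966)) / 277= -1 / 1694686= -0.00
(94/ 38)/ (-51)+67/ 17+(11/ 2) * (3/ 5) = 69697/ 9690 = 7.19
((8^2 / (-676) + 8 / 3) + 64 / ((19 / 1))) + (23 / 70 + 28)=23107919 / 674310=34.27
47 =47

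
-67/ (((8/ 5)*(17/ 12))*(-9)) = 335/ 102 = 3.28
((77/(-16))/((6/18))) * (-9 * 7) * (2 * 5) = 72765/8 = 9095.62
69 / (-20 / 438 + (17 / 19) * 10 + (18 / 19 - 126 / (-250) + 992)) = 35888625 / 521348893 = 0.07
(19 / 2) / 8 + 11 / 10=183 / 80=2.29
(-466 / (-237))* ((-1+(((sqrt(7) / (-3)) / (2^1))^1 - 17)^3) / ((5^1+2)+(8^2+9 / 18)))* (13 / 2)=-13767271 / 15642 - 7274027* sqrt(7) / 281556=-948.50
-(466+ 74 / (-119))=-55380 / 119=-465.38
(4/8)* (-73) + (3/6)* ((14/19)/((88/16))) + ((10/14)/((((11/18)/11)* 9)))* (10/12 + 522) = 6236521/8778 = 710.47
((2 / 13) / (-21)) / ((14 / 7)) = -1 / 273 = -0.00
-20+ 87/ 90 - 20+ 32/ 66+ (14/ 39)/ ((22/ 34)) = -54331/ 1430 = -37.99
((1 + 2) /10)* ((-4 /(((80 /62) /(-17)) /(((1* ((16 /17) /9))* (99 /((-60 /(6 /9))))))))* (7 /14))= -341 /375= -0.91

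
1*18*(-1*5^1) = -90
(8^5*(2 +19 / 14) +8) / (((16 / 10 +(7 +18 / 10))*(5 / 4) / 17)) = 13091768 / 91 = 143865.58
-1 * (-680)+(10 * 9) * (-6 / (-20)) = 707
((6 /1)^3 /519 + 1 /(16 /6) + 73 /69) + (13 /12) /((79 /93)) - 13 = -74502797 /7544184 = -9.88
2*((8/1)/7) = 16/7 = 2.29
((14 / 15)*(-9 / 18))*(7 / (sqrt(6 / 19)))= -49*sqrt(114) / 90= -5.81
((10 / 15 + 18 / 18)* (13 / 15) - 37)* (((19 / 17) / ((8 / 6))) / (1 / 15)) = -7600 / 17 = -447.06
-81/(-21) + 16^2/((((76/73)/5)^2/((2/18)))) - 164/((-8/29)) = 57059273/45486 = 1254.44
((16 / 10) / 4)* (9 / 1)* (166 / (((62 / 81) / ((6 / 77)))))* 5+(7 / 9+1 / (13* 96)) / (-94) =255528140519 / 840071232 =304.17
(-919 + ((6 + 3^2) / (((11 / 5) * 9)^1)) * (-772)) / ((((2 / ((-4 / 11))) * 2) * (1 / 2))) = 99254 / 363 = 273.43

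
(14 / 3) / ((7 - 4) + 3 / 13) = 13 / 9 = 1.44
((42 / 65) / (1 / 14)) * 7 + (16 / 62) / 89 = 11356564 / 179335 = 63.33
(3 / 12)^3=1 / 64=0.02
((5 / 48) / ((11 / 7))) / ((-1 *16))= -35 / 8448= -0.00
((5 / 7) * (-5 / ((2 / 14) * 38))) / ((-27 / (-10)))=-125 / 513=-0.24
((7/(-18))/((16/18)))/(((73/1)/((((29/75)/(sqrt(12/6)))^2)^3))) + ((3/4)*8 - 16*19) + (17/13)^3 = -295.76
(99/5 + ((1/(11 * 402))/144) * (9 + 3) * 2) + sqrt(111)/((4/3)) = 3 * sqrt(111)/4 + 2626673/132660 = 27.70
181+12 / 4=184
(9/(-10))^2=81/100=0.81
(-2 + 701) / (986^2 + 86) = 233 / 324094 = 0.00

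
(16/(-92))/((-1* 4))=1/23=0.04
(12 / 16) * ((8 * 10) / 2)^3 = 48000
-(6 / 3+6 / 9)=-8 / 3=-2.67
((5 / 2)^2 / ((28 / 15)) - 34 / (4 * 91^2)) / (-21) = -443489 / 2782416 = -0.16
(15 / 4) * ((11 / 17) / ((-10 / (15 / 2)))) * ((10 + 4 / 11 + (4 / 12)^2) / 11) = -305 / 176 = -1.73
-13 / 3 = -4.33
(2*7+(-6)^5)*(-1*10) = 77620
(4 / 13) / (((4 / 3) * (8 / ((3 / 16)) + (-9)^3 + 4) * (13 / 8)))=-72 / 345943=-0.00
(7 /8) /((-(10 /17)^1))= -119 /80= -1.49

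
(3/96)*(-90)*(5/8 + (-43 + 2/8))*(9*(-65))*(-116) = 257274225/32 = 8039819.53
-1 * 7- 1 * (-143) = 136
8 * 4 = 32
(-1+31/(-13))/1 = -44/13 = -3.38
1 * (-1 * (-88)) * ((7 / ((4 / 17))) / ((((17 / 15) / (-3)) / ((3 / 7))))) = -2970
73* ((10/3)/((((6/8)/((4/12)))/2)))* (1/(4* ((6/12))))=2920/27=108.15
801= 801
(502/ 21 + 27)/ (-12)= -1069/ 252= -4.24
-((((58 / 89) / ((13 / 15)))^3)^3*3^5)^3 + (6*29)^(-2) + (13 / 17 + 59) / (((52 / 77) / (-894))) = -2260363390149327128783925682635211338995893269619246480577743597340554715869803250235663134691 / 26396607186553343505738124067696659253414861841439968461657470612863101391723605185959156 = -85630.83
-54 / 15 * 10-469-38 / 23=-11653 / 23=-506.65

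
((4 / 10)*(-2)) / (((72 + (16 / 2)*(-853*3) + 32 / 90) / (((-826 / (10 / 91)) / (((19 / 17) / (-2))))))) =5750199 / 10901060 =0.53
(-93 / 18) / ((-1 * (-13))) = -31 / 78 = -0.40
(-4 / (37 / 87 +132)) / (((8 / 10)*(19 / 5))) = -2175 / 218899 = -0.01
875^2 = 765625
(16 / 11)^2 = 256 / 121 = 2.12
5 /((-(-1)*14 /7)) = 2.50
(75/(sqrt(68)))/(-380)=-15*sqrt(17)/2584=-0.02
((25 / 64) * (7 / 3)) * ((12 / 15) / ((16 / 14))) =245 / 384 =0.64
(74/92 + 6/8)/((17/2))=143/782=0.18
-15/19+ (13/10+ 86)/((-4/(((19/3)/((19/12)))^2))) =-33249/95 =-349.99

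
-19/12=-1.58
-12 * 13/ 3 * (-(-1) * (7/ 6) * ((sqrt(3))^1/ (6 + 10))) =-91 * sqrt(3)/ 24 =-6.57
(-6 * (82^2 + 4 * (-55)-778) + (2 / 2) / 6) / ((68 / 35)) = -7214725 / 408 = -17683.15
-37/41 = -0.90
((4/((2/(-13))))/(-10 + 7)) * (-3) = -26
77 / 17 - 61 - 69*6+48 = -7182 / 17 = -422.47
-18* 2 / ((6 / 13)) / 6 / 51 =-13 / 51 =-0.25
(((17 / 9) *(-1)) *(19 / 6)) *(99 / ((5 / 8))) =-14212 / 15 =-947.47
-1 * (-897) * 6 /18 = 299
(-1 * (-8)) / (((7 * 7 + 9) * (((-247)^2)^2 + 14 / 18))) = 9 / 242866899836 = 0.00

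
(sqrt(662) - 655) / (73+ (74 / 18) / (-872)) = -5140440 / 572867+ 7848*sqrt(662) / 572867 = -8.62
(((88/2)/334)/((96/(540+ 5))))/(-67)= -5995/537072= -0.01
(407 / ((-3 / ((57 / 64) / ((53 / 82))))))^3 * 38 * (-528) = 19983112875912438879 / 152450048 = 131079741450.21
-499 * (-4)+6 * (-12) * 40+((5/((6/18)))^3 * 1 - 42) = 2449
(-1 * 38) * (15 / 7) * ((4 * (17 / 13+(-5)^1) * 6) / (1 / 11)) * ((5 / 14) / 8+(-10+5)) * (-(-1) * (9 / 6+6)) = -1879119000 / 637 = -2949951.33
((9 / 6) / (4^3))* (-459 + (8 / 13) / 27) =-161101 / 14976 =-10.76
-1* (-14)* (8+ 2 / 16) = 113.75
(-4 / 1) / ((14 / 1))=-2 / 7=-0.29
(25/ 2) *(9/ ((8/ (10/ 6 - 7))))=-75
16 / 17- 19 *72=-23240 / 17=-1367.06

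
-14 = -14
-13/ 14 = -0.93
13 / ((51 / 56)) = 728 / 51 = 14.27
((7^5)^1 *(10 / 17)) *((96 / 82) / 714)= 192080 / 11849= 16.21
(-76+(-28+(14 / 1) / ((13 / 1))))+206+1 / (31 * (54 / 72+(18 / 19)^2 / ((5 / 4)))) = 440376320 / 4271397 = 103.10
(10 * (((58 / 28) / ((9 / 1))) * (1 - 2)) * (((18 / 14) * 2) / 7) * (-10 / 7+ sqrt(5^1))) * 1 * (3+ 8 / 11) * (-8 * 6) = -5707200 / 26411+ 570720 * sqrt(5) / 3773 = 122.15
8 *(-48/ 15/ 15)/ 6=-0.28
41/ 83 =0.49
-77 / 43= -1.79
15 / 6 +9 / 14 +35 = 267 / 7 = 38.14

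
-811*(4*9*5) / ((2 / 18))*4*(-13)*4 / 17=273274560 / 17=16074974.12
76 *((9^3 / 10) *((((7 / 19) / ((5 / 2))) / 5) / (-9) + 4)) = 2767932 / 125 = 22143.46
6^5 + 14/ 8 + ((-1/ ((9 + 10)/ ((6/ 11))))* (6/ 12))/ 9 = 19506593/ 2508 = 7777.75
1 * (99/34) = 99/34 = 2.91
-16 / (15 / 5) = -16 / 3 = -5.33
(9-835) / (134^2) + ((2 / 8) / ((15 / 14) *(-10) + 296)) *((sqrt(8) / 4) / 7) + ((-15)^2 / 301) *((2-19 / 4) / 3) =-3952051 / 5404756 + sqrt(2) / 15976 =-0.73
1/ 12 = 0.08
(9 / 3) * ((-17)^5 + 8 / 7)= -29816973 / 7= -4259567.57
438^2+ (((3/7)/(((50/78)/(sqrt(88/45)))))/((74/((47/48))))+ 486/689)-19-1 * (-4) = 191829.72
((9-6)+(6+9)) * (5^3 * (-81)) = -182250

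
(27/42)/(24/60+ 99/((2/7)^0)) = 45/6958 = 0.01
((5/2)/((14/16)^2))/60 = 8/147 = 0.05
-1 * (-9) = 9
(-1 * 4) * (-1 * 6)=24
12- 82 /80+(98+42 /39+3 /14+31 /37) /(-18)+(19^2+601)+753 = 2085346127 /1212120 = 1720.41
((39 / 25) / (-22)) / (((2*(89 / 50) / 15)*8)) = -585 / 15664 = -0.04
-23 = -23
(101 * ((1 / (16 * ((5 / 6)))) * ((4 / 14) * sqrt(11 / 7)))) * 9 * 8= 5454 * sqrt(77) / 245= 195.34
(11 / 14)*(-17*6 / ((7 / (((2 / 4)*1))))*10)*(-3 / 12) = 2805 / 196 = 14.31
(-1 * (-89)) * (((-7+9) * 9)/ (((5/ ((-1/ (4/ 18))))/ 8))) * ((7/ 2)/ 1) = -201852/ 5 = -40370.40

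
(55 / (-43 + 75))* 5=8.59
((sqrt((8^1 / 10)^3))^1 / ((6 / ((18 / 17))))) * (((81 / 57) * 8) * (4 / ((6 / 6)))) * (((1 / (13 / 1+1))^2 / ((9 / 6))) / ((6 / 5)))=576 * sqrt(5) / 79135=0.02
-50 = -50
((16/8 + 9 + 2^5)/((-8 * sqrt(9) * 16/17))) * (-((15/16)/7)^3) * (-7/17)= -48375/25690112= -0.00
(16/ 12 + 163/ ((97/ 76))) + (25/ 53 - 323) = -2984098/ 15423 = -193.48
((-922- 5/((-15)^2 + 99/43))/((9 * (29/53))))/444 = -477627679/1132650216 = -0.42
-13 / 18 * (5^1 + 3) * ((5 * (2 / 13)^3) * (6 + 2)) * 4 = -5120 / 1521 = -3.37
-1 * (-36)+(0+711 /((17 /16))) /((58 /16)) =108756 /493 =220.60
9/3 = 3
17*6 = 102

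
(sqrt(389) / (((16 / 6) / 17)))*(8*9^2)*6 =24786*sqrt(389) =488856.33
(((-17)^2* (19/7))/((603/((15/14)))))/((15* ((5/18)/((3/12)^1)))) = 5491/65660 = 0.08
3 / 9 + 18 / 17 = 71 / 51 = 1.39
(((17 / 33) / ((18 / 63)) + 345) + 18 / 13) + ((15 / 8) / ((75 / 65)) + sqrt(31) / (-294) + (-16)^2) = 2079149 / 3432 - sqrt(31) / 294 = 605.79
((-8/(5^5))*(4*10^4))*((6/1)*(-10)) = 6144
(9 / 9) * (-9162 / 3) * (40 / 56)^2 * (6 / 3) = -152700 / 49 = -3116.33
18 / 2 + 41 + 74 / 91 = 4624 / 91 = 50.81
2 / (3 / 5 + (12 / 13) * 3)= 130 / 219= 0.59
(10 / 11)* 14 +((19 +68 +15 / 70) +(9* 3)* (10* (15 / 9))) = 84691 / 154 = 549.94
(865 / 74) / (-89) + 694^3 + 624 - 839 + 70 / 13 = 28618259509217 / 85618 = 334255174.25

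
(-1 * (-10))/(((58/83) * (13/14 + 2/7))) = 5810/493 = 11.78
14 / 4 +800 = 1607 / 2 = 803.50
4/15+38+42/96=9289/240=38.70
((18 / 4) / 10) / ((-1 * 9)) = -1 / 20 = -0.05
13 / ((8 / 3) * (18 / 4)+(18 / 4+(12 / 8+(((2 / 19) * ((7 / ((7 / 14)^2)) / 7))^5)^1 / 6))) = 96567861 / 133725730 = 0.72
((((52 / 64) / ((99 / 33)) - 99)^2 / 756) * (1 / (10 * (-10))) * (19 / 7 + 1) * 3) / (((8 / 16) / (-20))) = 5958277 / 103680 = 57.47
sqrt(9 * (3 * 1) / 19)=3 * sqrt(57) / 19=1.19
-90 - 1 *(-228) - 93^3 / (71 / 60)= -48251622 / 71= -679600.31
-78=-78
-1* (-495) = 495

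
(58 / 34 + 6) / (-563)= -131 / 9571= -0.01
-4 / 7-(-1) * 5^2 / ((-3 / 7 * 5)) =-257 / 21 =-12.24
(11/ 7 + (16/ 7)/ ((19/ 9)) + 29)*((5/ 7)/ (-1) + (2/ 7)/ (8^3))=-2692295/ 119168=-22.59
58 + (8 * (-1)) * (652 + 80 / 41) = -212118 / 41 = -5173.61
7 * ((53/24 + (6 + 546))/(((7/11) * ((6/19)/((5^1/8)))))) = 13899545/1152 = 12065.58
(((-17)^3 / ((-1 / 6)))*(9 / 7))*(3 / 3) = 265302 / 7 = 37900.29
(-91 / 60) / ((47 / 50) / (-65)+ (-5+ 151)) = -4225 / 406674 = -0.01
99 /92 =1.08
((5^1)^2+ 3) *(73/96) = 511/24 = 21.29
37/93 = 0.40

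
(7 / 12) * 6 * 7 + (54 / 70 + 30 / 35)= 1829 / 70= 26.13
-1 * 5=-5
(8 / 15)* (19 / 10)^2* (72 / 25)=17328 / 3125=5.54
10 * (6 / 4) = 15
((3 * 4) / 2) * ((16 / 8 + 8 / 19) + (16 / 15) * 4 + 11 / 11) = 4382 / 95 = 46.13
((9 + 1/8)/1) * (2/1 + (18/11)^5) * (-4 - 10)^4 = 775292071820/161051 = 4813953.79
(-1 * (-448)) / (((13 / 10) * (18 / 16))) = 35840 / 117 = 306.32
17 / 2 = 8.50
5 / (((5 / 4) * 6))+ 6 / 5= 28 / 15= 1.87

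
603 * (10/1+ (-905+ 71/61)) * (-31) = 1019217132/61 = 16708477.57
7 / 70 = 1 / 10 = 0.10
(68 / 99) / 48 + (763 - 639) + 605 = 866069 / 1188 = 729.01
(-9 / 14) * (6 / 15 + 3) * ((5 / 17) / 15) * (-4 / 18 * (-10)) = -2 / 21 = -0.10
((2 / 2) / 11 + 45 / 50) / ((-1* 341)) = -109 / 37510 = -0.00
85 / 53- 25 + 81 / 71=-83747 / 3763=-22.26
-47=-47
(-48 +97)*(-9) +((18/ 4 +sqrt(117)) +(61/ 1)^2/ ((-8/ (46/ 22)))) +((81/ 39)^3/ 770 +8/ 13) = -9530352633/ 6766760 +3*sqrt(13) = -1397.59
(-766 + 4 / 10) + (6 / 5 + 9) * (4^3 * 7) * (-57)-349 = -1307909 / 5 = -261581.80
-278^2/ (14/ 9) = -347778/ 7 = -49682.57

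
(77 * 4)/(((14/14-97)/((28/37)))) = -539/222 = -2.43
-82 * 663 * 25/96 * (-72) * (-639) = -1302745275/2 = -651372637.50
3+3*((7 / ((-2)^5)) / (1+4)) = 459 / 160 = 2.87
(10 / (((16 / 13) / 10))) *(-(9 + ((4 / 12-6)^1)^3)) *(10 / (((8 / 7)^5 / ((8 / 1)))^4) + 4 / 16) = 302788480973370448678375 / 7599824371187712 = 39841510.30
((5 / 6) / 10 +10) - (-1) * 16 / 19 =2491 / 228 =10.93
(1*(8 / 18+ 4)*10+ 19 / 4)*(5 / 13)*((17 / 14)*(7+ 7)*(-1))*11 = -1655885 / 468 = -3538.22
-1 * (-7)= 7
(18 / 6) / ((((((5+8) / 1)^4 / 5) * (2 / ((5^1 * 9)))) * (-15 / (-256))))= 5760 / 28561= 0.20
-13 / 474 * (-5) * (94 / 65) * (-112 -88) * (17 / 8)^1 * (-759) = 5053675 / 79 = 63970.57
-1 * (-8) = 8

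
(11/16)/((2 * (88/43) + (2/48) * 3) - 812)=-473/555754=-0.00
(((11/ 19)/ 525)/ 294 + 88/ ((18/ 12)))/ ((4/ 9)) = 132.00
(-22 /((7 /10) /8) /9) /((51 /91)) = -22880 /459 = -49.85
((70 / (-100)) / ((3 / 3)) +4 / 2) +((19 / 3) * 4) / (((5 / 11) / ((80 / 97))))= 137543 / 2910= 47.27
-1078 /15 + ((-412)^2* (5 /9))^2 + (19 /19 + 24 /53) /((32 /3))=6108361364361779 /686880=8892909044.32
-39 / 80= -0.49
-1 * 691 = -691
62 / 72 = 31 / 36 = 0.86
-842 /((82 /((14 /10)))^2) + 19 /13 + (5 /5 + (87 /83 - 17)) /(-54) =1827884809 /1224314325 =1.49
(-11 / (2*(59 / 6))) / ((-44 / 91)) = 273 / 236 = 1.16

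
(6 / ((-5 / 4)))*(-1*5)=24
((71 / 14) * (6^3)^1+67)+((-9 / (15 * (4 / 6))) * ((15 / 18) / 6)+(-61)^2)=273465 / 56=4883.30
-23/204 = -0.11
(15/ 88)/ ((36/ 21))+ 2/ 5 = 879/ 1760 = 0.50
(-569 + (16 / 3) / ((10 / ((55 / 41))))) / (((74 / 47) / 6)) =-3285253 / 1517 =-2165.62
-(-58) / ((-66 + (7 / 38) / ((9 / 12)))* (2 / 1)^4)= -1653 / 29984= -0.06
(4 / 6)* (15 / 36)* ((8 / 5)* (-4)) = -16 / 9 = -1.78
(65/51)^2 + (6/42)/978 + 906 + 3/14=907.84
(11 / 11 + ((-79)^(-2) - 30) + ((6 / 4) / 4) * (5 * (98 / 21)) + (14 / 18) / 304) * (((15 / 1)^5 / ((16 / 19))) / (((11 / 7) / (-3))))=612590239209375 / 17574656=34856456.89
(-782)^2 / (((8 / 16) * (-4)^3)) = -152881 / 8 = -19110.12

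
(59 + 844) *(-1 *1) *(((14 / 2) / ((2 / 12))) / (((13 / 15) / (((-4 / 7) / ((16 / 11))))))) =446985 / 26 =17191.73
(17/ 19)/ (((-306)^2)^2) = 1/ 9799194672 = 0.00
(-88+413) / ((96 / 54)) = 2925 / 16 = 182.81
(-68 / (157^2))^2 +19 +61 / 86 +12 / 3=1238842154503 / 52251295286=23.71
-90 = -90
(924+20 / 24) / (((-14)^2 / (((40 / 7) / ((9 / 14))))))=55490 / 1323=41.94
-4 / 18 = -2 / 9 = -0.22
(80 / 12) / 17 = 20 / 51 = 0.39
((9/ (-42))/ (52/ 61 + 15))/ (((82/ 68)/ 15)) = -46665/ 277529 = -0.17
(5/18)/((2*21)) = 0.01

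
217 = 217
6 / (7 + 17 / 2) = 12 / 31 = 0.39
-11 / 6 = -1.83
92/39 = 2.36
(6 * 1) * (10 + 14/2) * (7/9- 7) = -1904/3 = -634.67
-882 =-882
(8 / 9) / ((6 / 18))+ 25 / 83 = 739 / 249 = 2.97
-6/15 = -2/5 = -0.40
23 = 23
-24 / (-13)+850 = 11074 / 13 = 851.85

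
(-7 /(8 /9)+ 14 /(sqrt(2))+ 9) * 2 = 22.05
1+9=10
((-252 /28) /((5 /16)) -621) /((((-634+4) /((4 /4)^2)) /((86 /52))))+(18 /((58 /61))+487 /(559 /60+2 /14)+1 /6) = 7840352687 /108462900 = 72.29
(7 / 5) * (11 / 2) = 77 / 10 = 7.70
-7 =-7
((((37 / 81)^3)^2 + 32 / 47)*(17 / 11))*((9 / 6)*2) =155691683246455 / 48672023453559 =3.20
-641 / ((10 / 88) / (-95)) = 535876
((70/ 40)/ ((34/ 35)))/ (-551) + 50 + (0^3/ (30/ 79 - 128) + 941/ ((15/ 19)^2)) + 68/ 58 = 26318576611/ 16860600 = 1560.95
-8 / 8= -1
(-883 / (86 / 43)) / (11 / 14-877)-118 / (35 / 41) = -59131411 / 429345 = -137.72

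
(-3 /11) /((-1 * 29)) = 0.01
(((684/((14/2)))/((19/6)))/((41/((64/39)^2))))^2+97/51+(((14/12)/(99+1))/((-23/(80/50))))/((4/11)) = 2762975412447573/459921767259500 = 6.01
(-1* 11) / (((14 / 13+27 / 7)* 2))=-1001 / 898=-1.11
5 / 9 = 0.56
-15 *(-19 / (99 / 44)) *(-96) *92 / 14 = -79908.57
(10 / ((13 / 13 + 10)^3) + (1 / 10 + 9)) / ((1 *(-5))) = -121221 / 66550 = -1.82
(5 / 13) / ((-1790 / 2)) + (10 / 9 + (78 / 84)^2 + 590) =2429947043 / 4104828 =591.97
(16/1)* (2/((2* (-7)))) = -2.29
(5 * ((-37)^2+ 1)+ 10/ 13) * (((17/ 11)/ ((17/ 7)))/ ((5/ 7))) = 872788/ 143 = 6103.41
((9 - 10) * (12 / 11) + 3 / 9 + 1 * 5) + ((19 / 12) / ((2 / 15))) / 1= 4255 / 264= 16.12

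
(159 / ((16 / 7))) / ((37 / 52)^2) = 137.40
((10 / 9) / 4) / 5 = 1 / 18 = 0.06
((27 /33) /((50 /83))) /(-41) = -747 /22550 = -0.03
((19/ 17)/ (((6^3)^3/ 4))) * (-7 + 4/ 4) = -19/ 7138368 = -0.00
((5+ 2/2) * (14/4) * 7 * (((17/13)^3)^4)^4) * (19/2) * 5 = 1609122717385572036979877288258034785490903526482298875614471565/589265352638020210671173745982646370608298130233440642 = 2730726845.18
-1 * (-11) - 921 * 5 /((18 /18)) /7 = -4528 /7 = -646.86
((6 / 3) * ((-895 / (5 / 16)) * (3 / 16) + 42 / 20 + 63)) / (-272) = 4719 / 1360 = 3.47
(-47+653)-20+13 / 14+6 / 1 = 8301 / 14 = 592.93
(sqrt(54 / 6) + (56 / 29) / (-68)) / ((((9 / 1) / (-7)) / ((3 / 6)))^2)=0.45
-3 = -3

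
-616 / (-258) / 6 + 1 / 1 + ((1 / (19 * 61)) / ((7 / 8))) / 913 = 1.40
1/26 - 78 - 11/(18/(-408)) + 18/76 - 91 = 59731/741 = 80.61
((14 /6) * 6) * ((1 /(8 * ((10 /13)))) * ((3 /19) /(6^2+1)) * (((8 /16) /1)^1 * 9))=2457 /56240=0.04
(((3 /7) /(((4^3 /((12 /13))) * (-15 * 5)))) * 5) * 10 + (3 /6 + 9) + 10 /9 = 69497 /6552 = 10.61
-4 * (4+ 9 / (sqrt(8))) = -16-9 * sqrt(2) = -28.73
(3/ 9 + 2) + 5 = 22/ 3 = 7.33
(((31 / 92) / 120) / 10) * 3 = 0.00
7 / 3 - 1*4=-5 / 3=-1.67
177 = 177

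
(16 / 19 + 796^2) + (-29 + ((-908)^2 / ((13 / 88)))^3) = 7256324709919451318470285 / 41743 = 173833330376816503808.31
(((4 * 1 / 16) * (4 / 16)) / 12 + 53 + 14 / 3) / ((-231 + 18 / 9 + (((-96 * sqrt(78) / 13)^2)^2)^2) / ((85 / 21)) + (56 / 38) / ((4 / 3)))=0.00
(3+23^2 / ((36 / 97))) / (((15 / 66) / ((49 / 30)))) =27715919 / 2700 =10265.16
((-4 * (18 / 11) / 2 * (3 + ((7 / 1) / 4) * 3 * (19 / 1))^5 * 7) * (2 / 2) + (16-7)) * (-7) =5171871177808083 / 2816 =1836601980755.71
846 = 846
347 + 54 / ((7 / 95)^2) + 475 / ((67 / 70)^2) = 2378088117 / 219961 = 10811.41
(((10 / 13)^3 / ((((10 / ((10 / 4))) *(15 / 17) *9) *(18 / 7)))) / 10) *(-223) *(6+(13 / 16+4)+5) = -33569305 / 17083872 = -1.96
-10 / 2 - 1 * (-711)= 706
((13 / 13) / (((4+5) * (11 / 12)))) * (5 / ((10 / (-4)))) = -8 / 33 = -0.24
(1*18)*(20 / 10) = 36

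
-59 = -59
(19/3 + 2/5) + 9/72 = 823/120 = 6.86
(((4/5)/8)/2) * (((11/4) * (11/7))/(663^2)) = 121/246158640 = 0.00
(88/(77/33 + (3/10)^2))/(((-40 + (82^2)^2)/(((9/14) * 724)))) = 3583800/9586856671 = 0.00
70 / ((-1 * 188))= -35 / 94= -0.37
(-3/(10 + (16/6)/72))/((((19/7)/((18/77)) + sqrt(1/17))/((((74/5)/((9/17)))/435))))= -241362396/145834158175 + 1222776 *sqrt(17)/145834158175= -0.00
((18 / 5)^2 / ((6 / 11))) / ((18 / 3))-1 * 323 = -7976 / 25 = -319.04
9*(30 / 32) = 8.44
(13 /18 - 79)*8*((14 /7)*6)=-22544 /3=-7514.67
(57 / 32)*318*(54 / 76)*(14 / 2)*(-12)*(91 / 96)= -8203923 / 256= -32046.57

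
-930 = -930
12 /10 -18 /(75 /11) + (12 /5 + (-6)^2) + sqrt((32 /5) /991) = 4 * sqrt(9910) /4955 + 924 /25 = 37.04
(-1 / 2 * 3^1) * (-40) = 60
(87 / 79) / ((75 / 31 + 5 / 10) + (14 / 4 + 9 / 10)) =26970 / 179251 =0.15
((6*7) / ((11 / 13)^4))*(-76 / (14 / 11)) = -6511908 / 1331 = -4892.49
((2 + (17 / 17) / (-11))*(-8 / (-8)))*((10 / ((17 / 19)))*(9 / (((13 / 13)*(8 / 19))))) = 341145 / 748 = 456.08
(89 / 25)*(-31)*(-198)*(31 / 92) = 8467371 / 1150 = 7362.93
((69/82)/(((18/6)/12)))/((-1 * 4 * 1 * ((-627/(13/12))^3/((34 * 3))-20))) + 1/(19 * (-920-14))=-2887740340931/51651627929308424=-0.00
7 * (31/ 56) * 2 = 31/ 4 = 7.75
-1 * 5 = -5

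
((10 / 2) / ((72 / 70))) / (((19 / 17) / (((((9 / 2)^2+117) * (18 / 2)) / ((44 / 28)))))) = 11432925 / 3344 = 3418.94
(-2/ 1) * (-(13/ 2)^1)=13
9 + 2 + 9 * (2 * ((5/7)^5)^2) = 3283008989/282475249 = 11.62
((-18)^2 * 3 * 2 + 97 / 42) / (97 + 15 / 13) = 1062685 / 53592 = 19.83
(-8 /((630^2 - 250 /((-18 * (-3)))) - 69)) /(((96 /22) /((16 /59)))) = -99 /79018051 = -0.00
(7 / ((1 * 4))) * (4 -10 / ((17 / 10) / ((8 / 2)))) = -581 / 17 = -34.18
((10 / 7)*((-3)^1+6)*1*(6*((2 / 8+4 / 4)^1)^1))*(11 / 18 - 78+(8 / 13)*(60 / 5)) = -409525 / 182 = -2250.14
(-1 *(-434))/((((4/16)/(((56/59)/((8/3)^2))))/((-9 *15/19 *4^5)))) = -1889879040/1121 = -1685886.74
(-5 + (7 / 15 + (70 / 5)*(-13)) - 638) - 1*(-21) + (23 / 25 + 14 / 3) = -59846 / 75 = -797.95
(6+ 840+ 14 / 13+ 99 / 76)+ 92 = 929095 / 988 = 940.38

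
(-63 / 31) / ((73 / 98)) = -6174 / 2263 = -2.73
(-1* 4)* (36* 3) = -432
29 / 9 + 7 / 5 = 208 / 45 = 4.62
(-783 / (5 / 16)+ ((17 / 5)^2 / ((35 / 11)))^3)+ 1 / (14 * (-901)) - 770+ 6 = -3889165619309247 / 1207199218750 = -3221.64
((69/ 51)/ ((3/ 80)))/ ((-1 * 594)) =-920/ 15147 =-0.06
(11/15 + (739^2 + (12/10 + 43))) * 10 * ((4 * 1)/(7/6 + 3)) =131079824/25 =5243192.96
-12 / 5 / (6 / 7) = -14 / 5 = -2.80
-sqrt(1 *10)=-sqrt(10)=-3.16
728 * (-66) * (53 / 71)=-35866.82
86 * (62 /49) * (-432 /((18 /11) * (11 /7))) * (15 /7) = -1919520 /49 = -39173.88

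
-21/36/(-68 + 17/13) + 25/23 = 262193/239292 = 1.10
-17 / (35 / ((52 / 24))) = -1.05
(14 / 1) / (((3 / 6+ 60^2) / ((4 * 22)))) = 0.34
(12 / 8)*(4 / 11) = 0.55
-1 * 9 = -9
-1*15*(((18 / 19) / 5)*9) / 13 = -486 / 247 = -1.97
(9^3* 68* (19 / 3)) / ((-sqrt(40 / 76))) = -156978* sqrt(190) / 5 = -432758.48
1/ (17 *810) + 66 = 908821/ 13770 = 66.00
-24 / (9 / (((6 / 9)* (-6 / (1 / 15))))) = 160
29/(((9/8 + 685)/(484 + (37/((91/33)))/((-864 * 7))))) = 20.46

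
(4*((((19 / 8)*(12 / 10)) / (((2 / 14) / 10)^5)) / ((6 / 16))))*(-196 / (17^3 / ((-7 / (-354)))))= -35049990080000 / 869601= -40305830.01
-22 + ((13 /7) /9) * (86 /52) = -21.66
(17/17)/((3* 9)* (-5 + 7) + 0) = 1/54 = 0.02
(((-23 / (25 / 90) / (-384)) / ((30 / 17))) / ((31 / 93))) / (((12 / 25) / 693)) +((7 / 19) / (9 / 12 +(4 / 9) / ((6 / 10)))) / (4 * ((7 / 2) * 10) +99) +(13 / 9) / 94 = 11971350758119 / 22619847168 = 529.24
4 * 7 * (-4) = -112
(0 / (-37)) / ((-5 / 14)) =0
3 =3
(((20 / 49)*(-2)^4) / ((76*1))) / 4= 20 / 931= 0.02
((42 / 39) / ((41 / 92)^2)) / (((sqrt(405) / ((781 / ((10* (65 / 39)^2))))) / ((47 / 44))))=8.09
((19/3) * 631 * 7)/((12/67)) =5622841/36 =156190.03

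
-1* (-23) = 23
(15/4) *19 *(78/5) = 2223/2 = 1111.50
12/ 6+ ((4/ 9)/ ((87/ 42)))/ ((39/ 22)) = 21590/ 10179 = 2.12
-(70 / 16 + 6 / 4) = -47 / 8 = -5.88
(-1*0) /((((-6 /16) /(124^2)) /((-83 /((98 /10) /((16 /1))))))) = 0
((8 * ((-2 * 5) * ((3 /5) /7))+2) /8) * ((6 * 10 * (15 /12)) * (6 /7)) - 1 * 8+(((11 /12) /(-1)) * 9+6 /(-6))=-11031 /196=-56.28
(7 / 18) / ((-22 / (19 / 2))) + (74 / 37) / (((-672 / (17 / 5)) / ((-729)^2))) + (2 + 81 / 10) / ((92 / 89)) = -6844938599 / 1275120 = -5368.07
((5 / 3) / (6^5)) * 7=35 / 23328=0.00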